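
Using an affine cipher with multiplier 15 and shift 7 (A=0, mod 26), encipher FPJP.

F(5): 15·5+7=82≡4 → E
P(15): 15·15+7=232≡24 → Y
J(9): 15·9+7=142≡12 → M
P(15): 15·15+7=232≡24 → Y

EYMY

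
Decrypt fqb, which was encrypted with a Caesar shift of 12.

tep

f(5): 5−12=-7≡19 → t
q(16): 16−12=4 → e
b(1): 1−12=-11≡15 → p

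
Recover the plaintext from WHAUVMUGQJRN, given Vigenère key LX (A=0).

Repeat the key across the ciphertext: LXLXLXLXLXLX
W(22)−L(11): 11 → L
H(7)−X(23): -16≡10 → K
A(0)−L(11): -11≡15 → P
U(20)−X(23): -3≡23 → X
V(21)−L(11): 10 → K
M(12)−X(23): -11≡15 → P
U(20)−L(11): 9 → J
G(6)−X(23): -17≡9 → J
Q(16)−L(11): 5 → F
J(9)−X(23): -14≡12 → M
R(17)−L(11): 6 → G
N(13)−X(23): -10≡16 → Q

LKPXKPJJFMGQ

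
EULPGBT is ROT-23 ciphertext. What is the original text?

HXOSJEW

E(4): 4−23=-19≡7 → H
U(20): 20−23=-3≡23 → X
L(11): 11−23=-12≡14 → O
P(15): 15−23=-8≡18 → S
G(6): 6−23=-17≡9 → J
B(1): 1−23=-22≡4 → E
T(19): 19−23=-4≡22 → W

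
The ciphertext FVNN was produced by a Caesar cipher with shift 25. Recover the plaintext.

F(5): 5−25=-20≡6 → G
V(21): 21−25=-4≡22 → W
N(13): 13−25=-12≡14 → O
N(13): 13−25=-12≡14 → O

GWOO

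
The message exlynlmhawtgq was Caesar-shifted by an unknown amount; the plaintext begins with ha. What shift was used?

From the crib: e(4)−h(7)=-3≡23, so the shift is 23.

23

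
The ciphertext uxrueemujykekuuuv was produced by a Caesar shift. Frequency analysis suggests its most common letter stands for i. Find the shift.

The most frequent ciphertext letter is u (appears 6 times).
u is position 20; i is position 8.
Shift = 12.

12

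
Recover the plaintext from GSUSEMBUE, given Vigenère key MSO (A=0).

UAGGMYPCQ

Repeat the key across the ciphertext: MSOMSOMSO
G(6)−M(12): -6≡20 → U
S(18)−S(18): 0 → A
U(20)−O(14): 6 → G
S(18)−M(12): 6 → G
E(4)−S(18): -14≡12 → M
M(12)−O(14): -2≡24 → Y
B(1)−M(12): -11≡15 → P
U(20)−S(18): 2 → C
E(4)−O(14): -10≡16 → Q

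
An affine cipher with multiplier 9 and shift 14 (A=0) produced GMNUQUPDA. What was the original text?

CUXSGSDTK

The inverse of 9 mod 26 is 3, since 9·3=27≡1. Apply D(y)=3·(y−14) mod 26:
G(6): 3·(6−14)=-24≡2 → C
M(12): 3·(12−14)=-6≡20 → U
N(13): 3·(13−14)=-3≡23 → X
U(20): 3·(20−14)=18 → S
Q(16): 3·(16−14)=6 → G
U(20): 3·(20−14)=18 → S
P(15): 3·(15−14)=3 → D
D(3): 3·(3−14)=-33≡19 → T
A(0): 3·(0−14)=-42≡10 → K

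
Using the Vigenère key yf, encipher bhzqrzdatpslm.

zmxvpebfruqqk

Repeat the key across the message: yfyfyfyfyfyfy
b(1)+y(24): 25 → z
h(7)+f(5): 12 → m
z(25)+y(24): 49≡23 → x
q(16)+f(5): 21 → v
r(17)+y(24): 41≡15 → p
z(25)+f(5): 30≡4 → e
d(3)+y(24): 27≡1 → b
a(0)+f(5): 5 → f
t(19)+y(24): 43≡17 → r
p(15)+f(5): 20 → u
s(18)+y(24): 42≡16 → q
l(11)+f(5): 16 → q
m(12)+y(24): 36≡10 → k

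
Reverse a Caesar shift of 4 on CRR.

YNN

C(2): 2−4=-2≡24 → Y
R(17): 17−4=13 → N
R(17): 17−4=13 → N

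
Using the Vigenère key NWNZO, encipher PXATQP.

Repeat the key across the message: NWNZON
P(15)+N(13): 28≡2 → C
X(23)+W(22): 45≡19 → T
A(0)+N(13): 13 → N
T(19)+Z(25): 44≡18 → S
Q(16)+O(14): 30≡4 → E
P(15)+N(13): 28≡2 → C

CTNSEC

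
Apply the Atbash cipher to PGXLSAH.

KTCOHZS

P(15) → K(10)
G(6) → T(19)
X(23) → C(2)
L(11) → O(14)
S(18) → H(7)
A(0) → Z(25)
H(7) → S(18)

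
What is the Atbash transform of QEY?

Q(16) → J(9)
E(4) → V(21)
Y(24) → B(1)

JVB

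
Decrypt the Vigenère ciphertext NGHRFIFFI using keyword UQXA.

TQKRLSIFO

Repeat the key across the ciphertext: UQXAUQXAU
N(13)−U(20): -7≡19 → T
G(6)−Q(16): -10≡16 → Q
H(7)−X(23): -16≡10 → K
R(17)−A(0): 17 → R
F(5)−U(20): -15≡11 → L
I(8)−Q(16): -8≡18 → S
F(5)−X(23): -18≡8 → I
F(5)−A(0): 5 → F
I(8)−U(20): -12≡14 → O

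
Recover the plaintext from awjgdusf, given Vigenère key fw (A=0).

Repeat the key across the ciphertext: fwfwfwfw
a(0)−f(5): -5≡21 → v
w(22)−w(22): 0 → a
j(9)−f(5): 4 → e
g(6)−w(22): -16≡10 → k
d(3)−f(5): -2≡24 → y
u(20)−w(22): -2≡24 → y
s(18)−f(5): 13 → n
f(5)−w(22): -17≡9 → j

vaekyynj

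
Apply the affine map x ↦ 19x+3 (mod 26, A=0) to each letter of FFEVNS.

F(5): 19·5+3=98≡20 → U
F(5): 19·5+3=98≡20 → U
E(4): 19·4+3=79≡1 → B
V(21): 19·21+3=402≡12 → M
N(13): 19·13+3=250≡16 → Q
S(18): 19·18+3=345≡7 → H

UUBMQH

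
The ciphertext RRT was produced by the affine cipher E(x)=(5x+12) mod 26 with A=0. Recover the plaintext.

The inverse of 5 mod 26 is 21, since 5·21=105≡1. Apply D(y)=21·(y−12) mod 26:
R(17): 21·(17−12)=105≡1 → B
R(17): 21·(17−12)=105≡1 → B
T(19): 21·(19−12)=147≡17 → R

BBR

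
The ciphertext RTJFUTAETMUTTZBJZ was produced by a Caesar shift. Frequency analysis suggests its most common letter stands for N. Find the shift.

6

The most frequent ciphertext letter is T (appears 5 times).
T is position 19; N is position 13.
Shift = 6.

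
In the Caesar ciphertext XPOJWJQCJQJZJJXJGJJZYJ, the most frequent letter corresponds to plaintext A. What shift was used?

9

The most frequent ciphertext letter is J (appears 10 times).
J is position 9; A is position 0.
Shift = 9.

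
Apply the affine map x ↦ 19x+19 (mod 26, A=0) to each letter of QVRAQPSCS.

LCETLSXFX

Q(16): 19·16+19=323≡11 → L
V(21): 19·21+19=418≡2 → C
R(17): 19·17+19=342≡4 → E
A(0): 19·0+19=19 → T
Q(16): 19·16+19=323≡11 → L
P(15): 19·15+19=304≡18 → S
S(18): 19·18+19=361≡23 → X
C(2): 19·2+19=57≡5 → F
S(18): 19·18+19=361≡23 → X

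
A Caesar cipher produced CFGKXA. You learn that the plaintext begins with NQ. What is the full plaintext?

NQRVIL

From the crib: C(2)−N(13)=-11≡15, so the shift is 15.
Subtract 15 from each ciphertext letter:
C(2): 2−15=-13≡13 → N
F(5): 5−15=-10≡16 → Q
G(6): 6−15=-9≡17 → R
K(10): 10−15=-5≡21 → V
X(23): 23−15=8 → I
A(0): 0−15=-15≡11 → L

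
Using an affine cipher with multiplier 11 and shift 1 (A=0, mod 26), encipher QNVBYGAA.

VOYMFPBB

Q(16): 11·16+1=177≡21 → V
N(13): 11·13+1=144≡14 → O
V(21): 11·21+1=232≡24 → Y
B(1): 11·1+1=12 → M
Y(24): 11·24+1=265≡5 → F
G(6): 11·6+1=67≡15 → P
A(0): 11·0+1=1 → B
A(0): 11·0+1=1 → B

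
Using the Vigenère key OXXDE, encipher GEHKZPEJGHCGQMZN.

Repeat the key across the message: OXXDEOXXDEOXXDEO
G(6)+O(14): 20 → U
E(4)+X(23): 27≡1 → B
H(7)+X(23): 30≡4 → E
K(10)+D(3): 13 → N
Z(25)+E(4): 29≡3 → D
P(15)+O(14): 29≡3 → D
E(4)+X(23): 27≡1 → B
J(9)+X(23): 32≡6 → G
G(6)+D(3): 9 → J
H(7)+E(4): 11 → L
C(2)+O(14): 16 → Q
G(6)+X(23): 29≡3 → D
Q(16)+X(23): 39≡13 → N
M(12)+D(3): 15 → P
Z(25)+E(4): 29≡3 → D
N(13)+O(14): 27≡1 → B

UBENDDBGJLQDNPDB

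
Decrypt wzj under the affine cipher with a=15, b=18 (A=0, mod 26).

cxp

The inverse of 15 mod 26 is 7, since 15·7=105≡1. Apply D(y)=7·(y−18) mod 26:
w(22): 7·(22−18)=28≡2 → c
z(25): 7·(25−18)=49≡23 → x
j(9): 7·(9−18)=-63≡15 → p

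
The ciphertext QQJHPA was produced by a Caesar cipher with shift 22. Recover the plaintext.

UUNLTE

Q(16): 16−22=-6≡20 → U
Q(16): 16−22=-6≡20 → U
J(9): 9−22=-13≡13 → N
H(7): 7−22=-15≡11 → L
P(15): 15−22=-7≡19 → T
A(0): 0−22=-22≡4 → E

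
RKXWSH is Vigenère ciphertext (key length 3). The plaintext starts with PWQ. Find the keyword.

Subtract each crib letter from the matching ciphertext letter (mod 26):
R(17)−P(15)=2 → C
K(10)−W(22)=-12≡14 → O
X(23)−Q(16)=7 → H

COH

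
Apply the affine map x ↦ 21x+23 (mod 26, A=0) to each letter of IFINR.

JYJKQ

I(8): 21·8+23=191≡9 → J
F(5): 21·5+23=128≡24 → Y
I(8): 21·8+23=191≡9 → J
N(13): 21·13+23=296≡10 → K
R(17): 21·17+23=380≡16 → Q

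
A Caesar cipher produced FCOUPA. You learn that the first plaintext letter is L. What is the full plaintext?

From the crib: F(5)−L(11)=-6≡20, so the shift is 20.
Subtract 20 from each ciphertext letter:
F(5): 5−20=-15≡11 → L
C(2): 2−20=-18≡8 → I
O(14): 14−20=-6≡20 → U
U(20): 20−20=0 → A
P(15): 15−20=-5≡21 → V
A(0): 0−20=-20≡6 → G

LIUAVG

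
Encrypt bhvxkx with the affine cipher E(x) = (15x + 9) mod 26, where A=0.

b(1): 15·1+9=24 → y
h(7): 15·7+9=114≡10 → k
v(21): 15·21+9=324≡12 → m
x(23): 15·23+9=354≡16 → q
k(10): 15·10+9=159≡3 → d
x(23): 15·23+9=354≡16 → q

ykmqdq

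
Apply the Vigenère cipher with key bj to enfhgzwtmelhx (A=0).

Repeat the key across the message: bjbjbjbjbjbjb
e(4)+b(1): 5 → f
n(13)+j(9): 22 → w
f(5)+b(1): 6 → g
h(7)+j(9): 16 → q
g(6)+b(1): 7 → h
z(25)+j(9): 34≡8 → i
w(22)+b(1): 23 → x
t(19)+j(9): 28≡2 → c
m(12)+b(1): 13 → n
e(4)+j(9): 13 → n
l(11)+b(1): 12 → m
h(7)+j(9): 16 → q
x(23)+b(1): 24 → y

fwgqhixcnnmqy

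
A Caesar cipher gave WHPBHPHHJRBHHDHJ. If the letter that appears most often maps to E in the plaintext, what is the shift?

The most frequent ciphertext letter is H (appears 7 times).
H is position 7; E is position 4.
Shift = 3.

3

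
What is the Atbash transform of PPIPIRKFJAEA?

KKRKRIPUQZVZ

P(15) → K(10)
P(15) → K(10)
I(8) → R(17)
P(15) → K(10)
I(8) → R(17)
R(17) → I(8)
K(10) → P(15)
F(5) → U(20)
J(9) → Q(16)
A(0) → Z(25)
E(4) → V(21)
A(0) → Z(25)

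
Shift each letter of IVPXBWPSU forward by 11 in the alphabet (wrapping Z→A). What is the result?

TGAIMHADF

I(8): 8+11=19 → T
V(21): 21+11=32≡6 → G
P(15): 15+11=26≡0 → A
X(23): 23+11=34≡8 → I
B(1): 1+11=12 → M
W(22): 22+11=33≡7 → H
P(15): 15+11=26≡0 → A
S(18): 18+11=29≡3 → D
U(20): 20+11=31≡5 → F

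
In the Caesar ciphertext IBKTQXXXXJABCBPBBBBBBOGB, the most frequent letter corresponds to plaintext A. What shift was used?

1

The most frequent ciphertext letter is B (appears 10 times).
B is position 1; A is position 0.
Shift = 1.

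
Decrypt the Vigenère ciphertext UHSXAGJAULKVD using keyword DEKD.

RDIUXCZXRHASA

Repeat the key across the ciphertext: DEKDDEKDDEKDD
U(20)−D(3): 17 → R
H(7)−E(4): 3 → D
S(18)−K(10): 8 → I
X(23)−D(3): 20 → U
A(0)−D(3): -3≡23 → X
G(6)−E(4): 2 → C
J(9)−K(10): -1≡25 → Z
A(0)−D(3): -3≡23 → X
U(20)−D(3): 17 → R
L(11)−E(4): 7 → H
K(10)−K(10): 0 → A
V(21)−D(3): 18 → S
D(3)−D(3): 0 → A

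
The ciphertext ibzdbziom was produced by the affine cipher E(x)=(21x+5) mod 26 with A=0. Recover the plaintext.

The inverse of 21 mod 26 is 5, since 21·5=105≡1. Apply D(y)=5·(y−5) mod 26:
i(8): 5·(8−5)=15 → p
b(1): 5·(1−5)=-20≡6 → g
z(25): 5·(25−5)=100≡22 → w
d(3): 5·(3−5)=-10≡16 → q
b(1): 5·(1−5)=-20≡6 → g
z(25): 5·(25−5)=100≡22 → w
i(8): 5·(8−5)=15 → p
o(14): 5·(14−5)=45≡19 → t
m(12): 5·(12−5)=35≡9 → j

pgwqgwptj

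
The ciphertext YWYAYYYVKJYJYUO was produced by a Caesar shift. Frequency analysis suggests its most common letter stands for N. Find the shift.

11

The most frequent ciphertext letter is Y (appears 7 times).
Y is position 24; N is position 13.
Shift = 11.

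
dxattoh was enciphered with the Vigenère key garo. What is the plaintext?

Repeat the key across the ciphertext: garogar
d(3)−g(6): -3≡23 → x
x(23)−a(0): 23 → x
a(0)−r(17): -17≡9 → j
t(19)−o(14): 5 → f
t(19)−g(6): 13 → n
o(14)−a(0): 14 → o
h(7)−r(17): -10≡16 → q

xxjfnoq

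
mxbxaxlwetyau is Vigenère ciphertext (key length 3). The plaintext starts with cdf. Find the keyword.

Subtract each crib letter from the matching ciphertext letter (mod 26):
m(12)−c(2)=10 → k
x(23)−d(3)=20 → u
b(1)−f(5)=-4≡22 → w

kuw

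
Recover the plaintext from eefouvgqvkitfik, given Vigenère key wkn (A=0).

iusskikgioygjyx

Repeat the key across the ciphertext: wknwknwknwknwkn
e(4)−w(22): -18≡8 → i
e(4)−k(10): -6≡20 → u
f(5)−n(13): -8≡18 → s
o(14)−w(22): -8≡18 → s
u(20)−k(10): 10 → k
v(21)−n(13): 8 → i
g(6)−w(22): -16≡10 → k
q(16)−k(10): 6 → g
v(21)−n(13): 8 → i
k(10)−w(22): -12≡14 → o
i(8)−k(10): -2≡24 → y
t(19)−n(13): 6 → g
f(5)−w(22): -17≡9 → j
i(8)−k(10): -2≡24 → y
k(10)−n(13): -3≡23 → x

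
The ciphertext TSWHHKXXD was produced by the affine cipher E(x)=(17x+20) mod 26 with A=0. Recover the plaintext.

The inverse of 17 mod 26 is 23, since 17·23=391≡1. Apply D(y)=23·(y−20) mod 26:
T(19): 23·(19−20)=-23≡3 → D
S(18): 23·(18−20)=-46≡6 → G
W(22): 23·(22−20)=46≡20 → U
H(7): 23·(7−20)=-299≡13 → N
H(7): 23·(7−20)=-299≡13 → N
K(10): 23·(10−20)=-230≡4 → E
X(23): 23·(23−20)=69≡17 → R
X(23): 23·(23−20)=69≡17 → R
D(3): 23·(3−20)=-391≡25 → Z

DGUNNERRZ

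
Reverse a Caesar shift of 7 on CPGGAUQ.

VIZZTNJ

C(2): 2−7=-5≡21 → V
P(15): 15−7=8 → I
G(6): 6−7=-1≡25 → Z
G(6): 6−7=-1≡25 → Z
A(0): 0−7=-7≡19 → T
U(20): 20−7=13 → N
Q(16): 16−7=9 → J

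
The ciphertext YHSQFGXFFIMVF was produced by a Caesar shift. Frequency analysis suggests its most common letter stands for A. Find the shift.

The most frequent ciphertext letter is F (appears 4 times).
F is position 5; A is position 0.
Shift = 5.

5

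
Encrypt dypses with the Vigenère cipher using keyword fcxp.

Repeat the key across the message: fcxpfc
d(3)+f(5): 8 → i
y(24)+c(2): 26≡0 → a
p(15)+x(23): 38≡12 → m
s(18)+p(15): 33≡7 → h
e(4)+f(5): 9 → j
s(18)+c(2): 20 → u

iamhju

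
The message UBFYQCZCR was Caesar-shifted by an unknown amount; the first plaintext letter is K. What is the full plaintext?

KRVOGSPSH

From the crib: U(20)−K(10)=10, so the shift is 10.
Subtract 10 from each ciphertext letter:
U(20): 20−10=10 → K
B(1): 1−10=-9≡17 → R
F(5): 5−10=-5≡21 → V
Y(24): 24−10=14 → O
Q(16): 16−10=6 → G
C(2): 2−10=-8≡18 → S
Z(25): 25−10=15 → P
C(2): 2−10=-8≡18 → S
R(17): 17−10=7 → H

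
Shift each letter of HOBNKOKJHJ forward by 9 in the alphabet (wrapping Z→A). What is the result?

H(7): 7+9=16 → Q
O(14): 14+9=23 → X
B(1): 1+9=10 → K
N(13): 13+9=22 → W
K(10): 10+9=19 → T
O(14): 14+9=23 → X
K(10): 10+9=19 → T
J(9): 9+9=18 → S
H(7): 7+9=16 → Q
J(9): 9+9=18 → S

QXKWTXTSQS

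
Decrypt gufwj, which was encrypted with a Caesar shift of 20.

g(6): 6−20=-14≡12 → m
u(20): 20−20=0 → a
f(5): 5−20=-15≡11 → l
w(22): 22−20=2 → c
j(9): 9−20=-11≡15 → p

malcp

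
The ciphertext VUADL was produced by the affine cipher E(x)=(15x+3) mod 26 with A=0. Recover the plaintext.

The inverse of 15 mod 26 is 7, since 15·7=105≡1. Apply D(y)=7·(y−3) mod 26:
V(21): 7·(21−3)=126≡22 → W
U(20): 7·(20−3)=119≡15 → P
A(0): 7·(0−3)=-21≡5 → F
D(3): 7·(3−3)=0 → A
L(11): 7·(11−3)=56≡4 → E

WPFAE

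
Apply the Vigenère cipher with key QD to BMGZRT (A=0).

Repeat the key across the message: QDQDQD
B(1)+Q(16): 17 → R
M(12)+D(3): 15 → P
G(6)+Q(16): 22 → W
Z(25)+D(3): 28≡2 → C
R(17)+Q(16): 33≡7 → H
T(19)+D(3): 22 → W

RPWCHW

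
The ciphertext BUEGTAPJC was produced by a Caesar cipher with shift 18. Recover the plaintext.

JCMOBIXRK

B(1): 1−18=-17≡9 → J
U(20): 20−18=2 → C
E(4): 4−18=-14≡12 → M
G(6): 6−18=-12≡14 → O
T(19): 19−18=1 → B
A(0): 0−18=-18≡8 → I
P(15): 15−18=-3≡23 → X
J(9): 9−18=-9≡17 → R
C(2): 2−18=-16≡10 → K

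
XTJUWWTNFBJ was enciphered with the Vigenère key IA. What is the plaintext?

Repeat the key across the ciphertext: IAIAIAIAIAI
X(23)−I(8): 15 → P
T(19)−A(0): 19 → T
J(9)−I(8): 1 → B
U(20)−A(0): 20 → U
W(22)−I(8): 14 → O
W(22)−A(0): 22 → W
T(19)−I(8): 11 → L
N(13)−A(0): 13 → N
F(5)−I(8): -3≡23 → X
B(1)−A(0): 1 → B
J(9)−I(8): 1 → B

PTBUOWLNXBB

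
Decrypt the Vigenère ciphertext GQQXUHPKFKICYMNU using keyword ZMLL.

HEFMVVEZGYXRZACJ

Repeat the key across the ciphertext: ZMLLZMLLZMLLZMLL
G(6)−Z(25): -19≡7 → H
Q(16)−M(12): 4 → E
Q(16)−L(11): 5 → F
X(23)−L(11): 12 → M
U(20)−Z(25): -5≡21 → V
H(7)−M(12): -5≡21 → V
P(15)−L(11): 4 → E
K(10)−L(11): -1≡25 → Z
F(5)−Z(25): -20≡6 → G
K(10)−M(12): -2≡24 → Y
I(8)−L(11): -3≡23 → X
C(2)−L(11): -9≡17 → R
Y(24)−Z(25): -1≡25 → Z
M(12)−M(12): 0 → A
N(13)−L(11): 2 → C
U(20)−L(11): 9 → J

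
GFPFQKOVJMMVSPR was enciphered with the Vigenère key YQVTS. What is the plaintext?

IPUMYMYAQUOFXWZ

Repeat the key across the ciphertext: YQVTSYQVTSYQVTS
G(6)−Y(24): -18≡8 → I
F(5)−Q(16): -11≡15 → P
P(15)−V(21): -6≡20 → U
F(5)−T(19): -14≡12 → M
Q(16)−S(18): -2≡24 → Y
K(10)−Y(24): -14≡12 → M
O(14)−Q(16): -2≡24 → Y
V(21)−V(21): 0 → A
J(9)−T(19): -10≡16 → Q
M(12)−S(18): -6≡20 → U
M(12)−Y(24): -12≡14 → O
V(21)−Q(16): 5 → F
S(18)−V(21): -3≡23 → X
P(15)−T(19): -4≡22 → W
R(17)−S(18): -1≡25 → Z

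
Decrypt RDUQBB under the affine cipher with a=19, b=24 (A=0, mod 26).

The inverse of 19 mod 26 is 11, since 19·11=209≡1. Apply D(y)=11·(y−24) mod 26:
R(17): 11·(17−24)=-77≡1 → B
D(3): 11·(3−24)=-231≡3 → D
U(20): 11·(20−24)=-44≡8 → I
Q(16): 11·(16−24)=-88≡16 → Q
B(1): 11·(1−24)=-253≡7 → H
B(1): 11·(1−24)=-253≡7 → H

BDIQHH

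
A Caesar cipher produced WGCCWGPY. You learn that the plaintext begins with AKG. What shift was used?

From the crib: W(22)−A(0)=22, so the shift is 22.

22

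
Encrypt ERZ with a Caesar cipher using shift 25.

DQY

E(4): 4+25=29≡3 → D
R(17): 17+25=42≡16 → Q
Z(25): 25+25=50≡24 → Y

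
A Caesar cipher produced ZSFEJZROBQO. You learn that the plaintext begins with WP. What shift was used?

3

From the crib: Z(25)−W(22)=3, so the shift is 3.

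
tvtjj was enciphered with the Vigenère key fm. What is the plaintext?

ojoxe

Repeat the key across the ciphertext: fmfmf
t(19)−f(5): 14 → o
v(21)−m(12): 9 → j
t(19)−f(5): 14 → o
j(9)−m(12): -3≡23 → x
j(9)−f(5): 4 → e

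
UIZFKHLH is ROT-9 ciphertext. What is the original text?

U(20): 20−9=11 → L
I(8): 8−9=-1≡25 → Z
Z(25): 25−9=16 → Q
F(5): 5−9=-4≡22 → W
K(10): 10−9=1 → B
H(7): 7−9=-2≡24 → Y
L(11): 11−9=2 → C
H(7): 7−9=-2≡24 → Y

LZQWBYCY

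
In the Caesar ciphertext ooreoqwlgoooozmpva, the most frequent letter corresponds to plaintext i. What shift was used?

6

The most frequent ciphertext letter is o (appears 7 times).
o is position 14; i is position 8.
Shift = 6.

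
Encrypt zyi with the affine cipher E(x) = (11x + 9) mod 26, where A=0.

ynt

z(25): 11·25+9=284≡24 → y
y(24): 11·24+9=273≡13 → n
i(8): 11·8+9=97≡19 → t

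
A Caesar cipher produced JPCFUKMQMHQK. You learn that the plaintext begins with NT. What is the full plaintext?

From the crib: J(9)−N(13)=-4≡22, so the shift is 22.
Subtract 22 from each ciphertext letter:
J(9): 9−22=-13≡13 → N
P(15): 15−22=-7≡19 → T
C(2): 2−22=-20≡6 → G
F(5): 5−22=-17≡9 → J
U(20): 20−22=-2≡24 → Y
K(10): 10−22=-12≡14 → O
M(12): 12−22=-10≡16 → Q
Q(16): 16−22=-6≡20 → U
M(12): 12−22=-10≡16 → Q
H(7): 7−22=-15≡11 → L
Q(16): 16−22=-6≡20 → U
K(10): 10−22=-12≡14 → O

NTGJYOQUQLUO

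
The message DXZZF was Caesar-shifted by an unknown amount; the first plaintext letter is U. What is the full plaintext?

UOQQW

From the crib: D(3)−U(20)=-17≡9, so the shift is 9.
Subtract 9 from each ciphertext letter:
D(3): 3−9=-6≡20 → U
X(23): 23−9=14 → O
Z(25): 25−9=16 → Q
Z(25): 25−9=16 → Q
F(5): 5−9=-4≡22 → W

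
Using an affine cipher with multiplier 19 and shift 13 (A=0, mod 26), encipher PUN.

P(15): 19·15+13=298≡12 → M
U(20): 19·20+13=393≡3 → D
N(13): 19·13+13=260≡0 → A

MDA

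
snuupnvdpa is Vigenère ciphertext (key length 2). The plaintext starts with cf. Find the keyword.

Subtract each crib letter from the matching ciphertext letter (mod 26):
s(18)−c(2)=16 → q
n(13)−f(5)=8 → i

qi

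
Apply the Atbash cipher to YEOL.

Y(24) → B(1)
E(4) → V(21)
O(14) → L(11)
L(11) → O(14)

BVLO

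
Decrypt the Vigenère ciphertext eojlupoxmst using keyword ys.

gwltwxqfoav

Repeat the key across the ciphertext: ysysysysysy
e(4)−y(24): -20≡6 → g
o(14)−s(18): -4≡22 → w
j(9)−y(24): -15≡11 → l
l(11)−s(18): -7≡19 → t
u(20)−y(24): -4≡22 → w
p(15)−s(18): -3≡23 → x
o(14)−y(24): -10≡16 → q
x(23)−s(18): 5 → f
m(12)−y(24): -12≡14 → o
s(18)−s(18): 0 → a
t(19)−y(24): -5≡21 → v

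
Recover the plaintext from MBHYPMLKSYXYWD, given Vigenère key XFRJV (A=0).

PWQPUPGTJDATFU

Repeat the key across the ciphertext: XFRJVXFRJVXFRJ
M(12)−X(23): -11≡15 → P
B(1)−F(5): -4≡22 → W
H(7)−R(17): -10≡16 → Q
Y(24)−J(9): 15 → P
P(15)−V(21): -6≡20 → U
M(12)−X(23): -11≡15 → P
L(11)−F(5): 6 → G
K(10)−R(17): -7≡19 → T
S(18)−J(9): 9 → J
Y(24)−V(21): 3 → D
X(23)−X(23): 0 → A
Y(24)−F(5): 19 → T
W(22)−R(17): 5 → F
D(3)−J(9): -6≡20 → U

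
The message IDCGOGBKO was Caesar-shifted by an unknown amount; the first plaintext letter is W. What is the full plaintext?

WRQUCUPYC

From the crib: I(8)−W(22)=-14≡12, so the shift is 12.
Subtract 12 from each ciphertext letter:
I(8): 8−12=-4≡22 → W
D(3): 3−12=-9≡17 → R
C(2): 2−12=-10≡16 → Q
G(6): 6−12=-6≡20 → U
O(14): 14−12=2 → C
G(6): 6−12=-6≡20 → U
B(1): 1−12=-11≡15 → P
K(10): 10−12=-2≡24 → Y
O(14): 14−12=2 → C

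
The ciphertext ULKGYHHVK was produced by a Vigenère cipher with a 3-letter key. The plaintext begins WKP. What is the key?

Subtract each crib letter from the matching ciphertext letter (mod 26):
U(20)−W(22)=-2≡24 → Y
L(11)−K(10)=1 → B
K(10)−P(15)=-5≡21 → V

YBV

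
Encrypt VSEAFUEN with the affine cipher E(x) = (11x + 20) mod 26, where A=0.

RKMUXGMH

V(21): 11·21+20=251≡17 → R
S(18): 11·18+20=218≡10 → K
E(4): 11·4+20=64≡12 → M
A(0): 11·0+20=20 → U
F(5): 11·5+20=75≡23 → X
U(20): 11·20+20=240≡6 → G
E(4): 11·4+20=64≡12 → M
N(13): 11·13+20=163≡7 → H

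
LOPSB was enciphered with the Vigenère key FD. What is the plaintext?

Repeat the key across the ciphertext: FDFDF
L(11)−F(5): 6 → G
O(14)−D(3): 11 → L
P(15)−F(5): 10 → K
S(18)−D(3): 15 → P
B(1)−F(5): -4≡22 → W

GLKPW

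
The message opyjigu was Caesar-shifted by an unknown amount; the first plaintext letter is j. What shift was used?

5

From the crib: o(14)−j(9)=5, so the shift is 5.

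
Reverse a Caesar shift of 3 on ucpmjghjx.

rzmjgdegu

u(20): 20−3=17 → r
c(2): 2−3=-1≡25 → z
p(15): 15−3=12 → m
m(12): 12−3=9 → j
j(9): 9−3=6 → g
g(6): 6−3=3 → d
h(7): 7−3=4 → e
j(9): 9−3=6 → g
x(23): 23−3=20 → u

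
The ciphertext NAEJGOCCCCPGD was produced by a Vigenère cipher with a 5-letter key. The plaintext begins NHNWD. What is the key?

ATRND

Subtract each crib letter from the matching ciphertext letter (mod 26):
N(13)−N(13)=0 → A
A(0)−H(7)=-7≡19 → T
E(4)−N(13)=-9≡17 → R
J(9)−W(22)=-13≡13 → N
G(6)−D(3)=3 → D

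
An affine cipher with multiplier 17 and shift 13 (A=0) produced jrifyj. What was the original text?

mopytm

The inverse of 17 mod 26 is 23, since 17·23=391≡1. Apply D(y)=23·(y−13) mod 26:
j(9): 23·(9−13)=-92≡12 → m
r(17): 23·(17−13)=92≡14 → o
i(8): 23·(8−13)=-115≡15 → p
f(5): 23·(5−13)=-184≡24 → y
y(24): 23·(24−13)=253≡19 → t
j(9): 23·(9−13)=-92≡12 → m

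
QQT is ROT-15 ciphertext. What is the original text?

BBE

Q(16): 16−15=1 → B
Q(16): 16−15=1 → B
T(19): 19−15=4 → E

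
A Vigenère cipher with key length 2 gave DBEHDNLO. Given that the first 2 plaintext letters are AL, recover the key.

DQ

Subtract each crib letter from the matching ciphertext letter (mod 26):
D(3)−A(0)=3 → D
B(1)−L(11)=-10≡16 → Q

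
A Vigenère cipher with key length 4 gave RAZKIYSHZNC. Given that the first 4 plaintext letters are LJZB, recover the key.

Subtract each crib letter from the matching ciphertext letter (mod 26):
R(17)−L(11)=6 → G
A(0)−J(9)=-9≡17 → R
Z(25)−Z(25)=0 → A
K(10)−B(1)=9 → J

GRAJ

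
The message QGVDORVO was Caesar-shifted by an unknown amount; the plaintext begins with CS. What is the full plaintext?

From the crib: Q(16)−C(2)=14, so the shift is 14.
Subtract 14 from each ciphertext letter:
Q(16): 16−14=2 → C
G(6): 6−14=-8≡18 → S
V(21): 21−14=7 → H
D(3): 3−14=-11≡15 → P
O(14): 14−14=0 → A
R(17): 17−14=3 → D
V(21): 21−14=7 → H
O(14): 14−14=0 → A

CSHPADHA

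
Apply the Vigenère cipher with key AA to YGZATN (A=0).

YGZATN

Repeat the key across the message: AAAAAA
Y(24)+A(0): 24 → Y
G(6)+A(0): 6 → G
Z(25)+A(0): 25 → Z
A(0)+A(0): 0 → A
T(19)+A(0): 19 → T
N(13)+A(0): 13 → N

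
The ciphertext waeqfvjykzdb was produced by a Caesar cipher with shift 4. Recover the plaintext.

w(22): 22−4=18 → s
a(0): 0−4=-4≡22 → w
e(4): 4−4=0 → a
q(16): 16−4=12 → m
f(5): 5−4=1 → b
v(21): 21−4=17 → r
j(9): 9−4=5 → f
y(24): 24−4=20 → u
k(10): 10−4=6 → g
z(25): 25−4=21 → v
d(3): 3−4=-1≡25 → z
b(1): 1−4=-3≡23 → x

swambrfugvzx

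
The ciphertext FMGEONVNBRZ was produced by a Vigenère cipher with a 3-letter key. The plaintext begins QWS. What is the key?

Subtract each crib letter from the matching ciphertext letter (mod 26):
F(5)−Q(16)=-11≡15 → P
M(12)−W(22)=-10≡16 → Q
G(6)−S(18)=-12≡14 → O

PQO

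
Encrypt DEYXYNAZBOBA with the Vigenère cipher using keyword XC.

AGVZVPXBYQYC

Repeat the key across the message: XCXCXCXCXCXC
D(3)+X(23): 26≡0 → A
E(4)+C(2): 6 → G
Y(24)+X(23): 47≡21 → V
X(23)+C(2): 25 → Z
Y(24)+X(23): 47≡21 → V
N(13)+C(2): 15 → P
A(0)+X(23): 23 → X
Z(25)+C(2): 27≡1 → B
B(1)+X(23): 24 → Y
O(14)+C(2): 16 → Q
B(1)+X(23): 24 → Y
A(0)+C(2): 2 → C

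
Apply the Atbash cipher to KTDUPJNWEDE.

PGWFKQMDVWV

K(10) → P(15)
T(19) → G(6)
D(3) → W(22)
U(20) → F(5)
P(15) → K(10)
J(9) → Q(16)
N(13) → M(12)
W(22) → D(3)
E(4) → V(21)
D(3) → W(22)
E(4) → V(21)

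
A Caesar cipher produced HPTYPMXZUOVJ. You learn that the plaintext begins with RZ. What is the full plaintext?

From the crib: H(7)−R(17)=-10≡16, so the shift is 16.
Subtract 16 from each ciphertext letter:
H(7): 7−16=-9≡17 → R
P(15): 15−16=-1≡25 → Z
T(19): 19−16=3 → D
Y(24): 24−16=8 → I
P(15): 15−16=-1≡25 → Z
M(12): 12−16=-4≡22 → W
X(23): 23−16=7 → H
Z(25): 25−16=9 → J
U(20): 20−16=4 → E
O(14): 14−16=-2≡24 → Y
V(21): 21−16=5 → F
J(9): 9−16=-7≡19 → T

RZDIZWHJEYFT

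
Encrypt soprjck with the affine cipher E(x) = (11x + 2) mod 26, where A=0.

salhxyi

s(18): 11·18+2=200≡18 → s
o(14): 11·14+2=156≡0 → a
p(15): 11·15+2=167≡11 → l
r(17): 11·17+2=189≡7 → h
j(9): 11·9+2=101≡23 → x
c(2): 11·2+2=24 → y
k(10): 11·10+2=112≡8 → i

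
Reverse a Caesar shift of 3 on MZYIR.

JWVFO

M(12): 12−3=9 → J
Z(25): 25−3=22 → W
Y(24): 24−3=21 → V
I(8): 8−3=5 → F
R(17): 17−3=14 → O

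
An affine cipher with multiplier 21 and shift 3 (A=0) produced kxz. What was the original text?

The inverse of 21 mod 26 is 5, since 21·5=105≡1. Apply D(y)=5·(y−3) mod 26:
k(10): 5·(10−3)=35≡9 → j
x(23): 5·(23−3)=100≡22 → w
z(25): 5·(25−3)=110≡6 → g

jwg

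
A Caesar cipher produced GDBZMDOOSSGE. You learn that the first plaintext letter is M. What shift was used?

From the crib: G(6)−M(12)=-6≡20, so the shift is 20.

20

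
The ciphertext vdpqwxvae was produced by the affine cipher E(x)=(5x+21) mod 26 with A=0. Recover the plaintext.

amezvqabh

The inverse of 5 mod 26 is 21, since 5·21=105≡1. Apply D(y)=21·(y−21) mod 26:
v(21): 21·(21−21)=0 → a
d(3): 21·(3−21)=-378≡12 → m
p(15): 21·(15−21)=-126≡4 → e
q(16): 21·(16−21)=-105≡25 → z
w(22): 21·(22−21)=21 → v
x(23): 21·(23−21)=42≡16 → q
v(21): 21·(21−21)=0 → a
a(0): 21·(0−21)=-441≡1 → b
e(4): 21·(4−21)=-357≡7 → h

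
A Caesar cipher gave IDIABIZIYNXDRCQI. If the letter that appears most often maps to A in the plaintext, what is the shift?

The most frequent ciphertext letter is I (appears 5 times).
I is position 8; A is position 0.
Shift = 8.

8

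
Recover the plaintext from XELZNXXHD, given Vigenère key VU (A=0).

CKQFSDCNI

Repeat the key across the ciphertext: VUVUVUVUV
X(23)−V(21): 2 → C
E(4)−U(20): -16≡10 → K
L(11)−V(21): -10≡16 → Q
Z(25)−U(20): 5 → F
N(13)−V(21): -8≡18 → S
X(23)−U(20): 3 → D
X(23)−V(21): 2 → C
H(7)−U(20): -13≡13 → N
D(3)−V(21): -18≡8 → I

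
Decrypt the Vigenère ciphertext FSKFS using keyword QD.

Repeat the key across the ciphertext: QDQDQ
F(5)−Q(16): -11≡15 → P
S(18)−D(3): 15 → P
K(10)−Q(16): -6≡20 → U
F(5)−D(3): 2 → C
S(18)−Q(16): 2 → C

PPUCC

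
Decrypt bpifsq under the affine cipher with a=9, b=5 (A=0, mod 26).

The inverse of 9 mod 26 is 3, since 9·3=27≡1. Apply D(y)=3·(y−5) mod 26:
b(1): 3·(1−5)=-12≡14 → o
p(15): 3·(15−5)=30≡4 → e
i(8): 3·(8−5)=9 → j
f(5): 3·(5−5)=0 → a
s(18): 3·(18−5)=39≡13 → n
q(16): 3·(16−5)=33≡7 → h

oejanh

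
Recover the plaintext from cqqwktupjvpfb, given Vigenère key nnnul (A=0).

Repeat the key across the ciphertext: nnnulnnnulnnn
c(2)−n(13): -11≡15 → p
q(16)−n(13): 3 → d
q(16)−n(13): 3 → d
w(22)−u(20): 2 → c
k(10)−l(11): -1≡25 → z
t(19)−n(13): 6 → g
u(20)−n(13): 7 → h
p(15)−n(13): 2 → c
j(9)−u(20): -11≡15 → p
v(21)−l(11): 10 → k
p(15)−n(13): 2 → c
f(5)−n(13): -8≡18 → s
b(1)−n(13): -12≡14 → o

pddczghcpkcso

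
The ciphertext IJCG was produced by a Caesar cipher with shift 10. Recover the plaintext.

I(8): 8−10=-2≡24 → Y
J(9): 9−10=-1≡25 → Z
C(2): 2−10=-8≡18 → S
G(6): 6−10=-4≡22 → W

YZSW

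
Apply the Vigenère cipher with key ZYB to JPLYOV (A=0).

INMXMW

Repeat the key across the message: ZYBZYB
J(9)+Z(25): 34≡8 → I
P(15)+Y(24): 39≡13 → N
L(11)+B(1): 12 → M
Y(24)+Z(25): 49≡23 → X
O(14)+Y(24): 38≡12 → M
V(21)+B(1): 22 → W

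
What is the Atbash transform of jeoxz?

j(9) → q(16)
e(4) → v(21)
o(14) → l(11)
x(23) → c(2)
z(25) → a(0)

qvlca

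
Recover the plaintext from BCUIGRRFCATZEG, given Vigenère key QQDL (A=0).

LMRXQBOUMKQOOQ

Repeat the key across the ciphertext: QQDLQQDLQQDLQQ
B(1)−Q(16): -15≡11 → L
C(2)−Q(16): -14≡12 → M
U(20)−D(3): 17 → R
I(8)−L(11): -3≡23 → X
G(6)−Q(16): -10≡16 → Q
R(17)−Q(16): 1 → B
R(17)−D(3): 14 → O
F(5)−L(11): -6≡20 → U
C(2)−Q(16): -14≡12 → M
A(0)−Q(16): -16≡10 → K
T(19)−D(3): 16 → Q
Z(25)−L(11): 14 → O
E(4)−Q(16): -12≡14 → O
G(6)−Q(16): -10≡16 → Q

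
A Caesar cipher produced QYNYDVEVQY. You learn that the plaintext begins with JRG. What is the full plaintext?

JRGRWOXOJR

From the crib: Q(16)−J(9)=7, so the shift is 7.
Subtract 7 from each ciphertext letter:
Q(16): 16−7=9 → J
Y(24): 24−7=17 → R
N(13): 13−7=6 → G
Y(24): 24−7=17 → R
D(3): 3−7=-4≡22 → W
V(21): 21−7=14 → O
E(4): 4−7=-3≡23 → X
V(21): 21−7=14 → O
Q(16): 16−7=9 → J
Y(24): 24−7=17 → R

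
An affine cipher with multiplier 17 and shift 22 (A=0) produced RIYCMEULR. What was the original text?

The inverse of 17 mod 26 is 23, since 17·23=391≡1. Apply D(y)=23·(y−22) mod 26:
R(17): 23·(17−22)=-115≡15 → P
I(8): 23·(8−22)=-322≡16 → Q
Y(24): 23·(24−22)=46≡20 → U
C(2): 23·(2−22)=-460≡8 → I
M(12): 23·(12−22)=-230≡4 → E
E(4): 23·(4−22)=-414≡2 → C
U(20): 23·(20−22)=-46≡6 → G
L(11): 23·(11−22)=-253≡7 → H
R(17): 23·(17−22)=-115≡15 → P

PQUIECGHP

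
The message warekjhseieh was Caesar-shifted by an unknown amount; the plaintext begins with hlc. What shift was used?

15

From the crib: w(22)−h(7)=15, so the shift is 15.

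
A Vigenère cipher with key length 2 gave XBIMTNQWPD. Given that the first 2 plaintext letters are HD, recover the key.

Subtract each crib letter from the matching ciphertext letter (mod 26):
X(23)−H(7)=16 → Q
B(1)−D(3)=-2≡24 → Y

QY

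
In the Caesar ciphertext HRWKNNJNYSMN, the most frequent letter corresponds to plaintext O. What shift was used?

The most frequent ciphertext letter is N (appears 4 times).
N is position 13; O is position 14.
Shift = -1≡25.

25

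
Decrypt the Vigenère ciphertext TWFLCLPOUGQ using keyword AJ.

TNFCCCPFUXQ

Repeat the key across the ciphertext: AJAJAJAJAJA
T(19)−A(0): 19 → T
W(22)−J(9): 13 → N
F(5)−A(0): 5 → F
L(11)−J(9): 2 → C
C(2)−A(0): 2 → C
L(11)−J(9): 2 → C
P(15)−A(0): 15 → P
O(14)−J(9): 5 → F
U(20)−A(0): 20 → U
G(6)−J(9): -3≡23 → X
Q(16)−A(0): 16 → Q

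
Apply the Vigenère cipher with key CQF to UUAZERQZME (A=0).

WKFBUWSPRG

Repeat the key across the message: CQFCQFCQFC
U(20)+C(2): 22 → W
U(20)+Q(16): 36≡10 → K
A(0)+F(5): 5 → F
Z(25)+C(2): 27≡1 → B
E(4)+Q(16): 20 → U
R(17)+F(5): 22 → W
Q(16)+C(2): 18 → S
Z(25)+Q(16): 41≡15 → P
M(12)+F(5): 17 → R
E(4)+C(2): 6 → G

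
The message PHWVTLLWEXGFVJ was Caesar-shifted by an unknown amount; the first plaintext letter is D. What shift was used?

12

From the crib: P(15)−D(3)=12, so the shift is 12.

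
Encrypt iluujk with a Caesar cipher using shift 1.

i(8): 8+1=9 → j
l(11): 11+1=12 → m
u(20): 20+1=21 → v
u(20): 20+1=21 → v
j(9): 9+1=10 → k
k(10): 10+1=11 → l

jmvvkl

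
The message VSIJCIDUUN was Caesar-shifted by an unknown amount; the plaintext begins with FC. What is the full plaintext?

From the crib: V(21)−F(5)=16, so the shift is 16.
Subtract 16 from each ciphertext letter:
V(21): 21−16=5 → F
S(18): 18−16=2 → C
I(8): 8−16=-8≡18 → S
J(9): 9−16=-7≡19 → T
C(2): 2−16=-14≡12 → M
I(8): 8−16=-8≡18 → S
D(3): 3−16=-13≡13 → N
U(20): 20−16=4 → E
U(20): 20−16=4 → E
N(13): 13−16=-3≡23 → X

FCSTMSNEEX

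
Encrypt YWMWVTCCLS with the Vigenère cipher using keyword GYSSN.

Repeat the key across the message: GYSSNGYSSN
Y(24)+G(6): 30≡4 → E
W(22)+Y(24): 46≡20 → U
M(12)+S(18): 30≡4 → E
W(22)+S(18): 40≡14 → O
V(21)+N(13): 34≡8 → I
T(19)+G(6): 25 → Z
C(2)+Y(24): 26≡0 → A
C(2)+S(18): 20 → U
L(11)+S(18): 29≡3 → D
S(18)+N(13): 31≡5 → F

EUEOIZAUDF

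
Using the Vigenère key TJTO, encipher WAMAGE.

PJFOZN

Repeat the key across the message: TJTOTJ
W(22)+T(19): 41≡15 → P
A(0)+J(9): 9 → J
M(12)+T(19): 31≡5 → F
A(0)+O(14): 14 → O
G(6)+T(19): 25 → Z
E(4)+J(9): 13 → N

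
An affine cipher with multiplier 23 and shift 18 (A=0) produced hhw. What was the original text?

vvq

The inverse of 23 mod 26 is 17, since 23·17=391≡1. Apply D(y)=17·(y−18) mod 26:
h(7): 17·(7−18)=-187≡21 → v
h(7): 17·(7−18)=-187≡21 → v
w(22): 17·(22−18)=68≡16 → q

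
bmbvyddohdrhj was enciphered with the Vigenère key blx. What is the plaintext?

Repeat the key across the ciphertext: blxblxblxblxb
b(1)−b(1): 0 → a
m(12)−l(11): 1 → b
b(1)−x(23): -22≡4 → e
v(21)−b(1): 20 → u
y(24)−l(11): 13 → n
d(3)−x(23): -20≡6 → g
d(3)−b(1): 2 → c
o(14)−l(11): 3 → d
h(7)−x(23): -16≡10 → k
d(3)−b(1): 2 → c
r(17)−l(11): 6 → g
h(7)−x(23): -16≡10 → k
j(9)−b(1): 8 → i

abeungcdkcgki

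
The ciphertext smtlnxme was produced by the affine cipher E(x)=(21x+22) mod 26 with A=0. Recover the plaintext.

The inverse of 21 mod 26 is 5, since 21·5=105≡1. Apply D(y)=5·(y−22) mod 26:
s(18): 5·(18−22)=-20≡6 → g
m(12): 5·(12−22)=-50≡2 → c
t(19): 5·(19−22)=-15≡11 → l
l(11): 5·(11−22)=-55≡23 → x
n(13): 5·(13−22)=-45≡7 → h
x(23): 5·(23−22)=5 → f
m(12): 5·(12−22)=-50≡2 → c
e(4): 5·(4−22)=-90≡14 → o

gclxhfco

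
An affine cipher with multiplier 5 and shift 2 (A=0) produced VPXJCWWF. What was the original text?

JNZRAEEL

The inverse of 5 mod 26 is 21, since 5·21=105≡1. Apply D(y)=21·(y−2) mod 26:
V(21): 21·(21−2)=399≡9 → J
P(15): 21·(15−2)=273≡13 → N
X(23): 21·(23−2)=441≡25 → Z
J(9): 21·(9−2)=147≡17 → R
C(2): 21·(2−2)=0 → A
W(22): 21·(22−2)=420≡4 → E
W(22): 21·(22−2)=420≡4 → E
F(5): 21·(5−2)=63≡11 → L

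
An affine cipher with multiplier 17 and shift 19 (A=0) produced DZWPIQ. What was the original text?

The inverse of 17 mod 26 is 23, since 17·23=391≡1. Apply D(y)=23·(y−19) mod 26:
D(3): 23·(3−19)=-368≡22 → W
Z(25): 23·(25−19)=138≡8 → I
W(22): 23·(22−19)=69≡17 → R
P(15): 23·(15−19)=-92≡12 → M
I(8): 23·(8−19)=-253≡7 → H
Q(16): 23·(16−19)=-69≡9 → J

WIRMHJ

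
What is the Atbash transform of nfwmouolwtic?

mudnlflodgrx

n(13) → m(12)
f(5) → u(20)
w(22) → d(3)
m(12) → n(13)
o(14) → l(11)
u(20) → f(5)
o(14) → l(11)
l(11) → o(14)
w(22) → d(3)
t(19) → g(6)
i(8) → r(17)
c(2) → x(23)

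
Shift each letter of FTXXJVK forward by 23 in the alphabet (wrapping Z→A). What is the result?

F(5): 5+23=28≡2 → C
T(19): 19+23=42≡16 → Q
X(23): 23+23=46≡20 → U
X(23): 23+23=46≡20 → U
J(9): 9+23=32≡6 → G
V(21): 21+23=44≡18 → S
K(10): 10+23=33≡7 → H

CQUUGSH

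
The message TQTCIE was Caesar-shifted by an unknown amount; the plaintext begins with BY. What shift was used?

18

From the crib: T(19)−B(1)=18, so the shift is 18.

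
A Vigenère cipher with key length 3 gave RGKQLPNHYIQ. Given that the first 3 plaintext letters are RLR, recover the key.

Subtract each crib letter from the matching ciphertext letter (mod 26):
R(17)−R(17)=0 → A
G(6)−L(11)=-5≡21 → V
K(10)−R(17)=-7≡19 → T

AVT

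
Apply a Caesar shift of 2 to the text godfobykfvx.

g(6): 6+2=8 → i
o(14): 14+2=16 → q
d(3): 3+2=5 → f
f(5): 5+2=7 → h
o(14): 14+2=16 → q
b(1): 1+2=3 → d
y(24): 24+2=26≡0 → a
k(10): 10+2=12 → m
f(5): 5+2=7 → h
v(21): 21+2=23 → x
x(23): 23+2=25 → z

iqfhqdamhxz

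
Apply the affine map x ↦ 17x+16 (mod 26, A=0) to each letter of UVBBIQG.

SJHHWCO

U(20): 17·20+16=356≡18 → S
V(21): 17·21+16=373≡9 → J
B(1): 17·1+16=33≡7 → H
B(1): 17·1+16=33≡7 → H
I(8): 17·8+16=152≡22 → W
Q(16): 17·16+16=288≡2 → C
G(6): 17·6+16=118≡14 → O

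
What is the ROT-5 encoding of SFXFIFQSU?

S(18): 18+5=23 → X
F(5): 5+5=10 → K
X(23): 23+5=28≡2 → C
F(5): 5+5=10 → K
I(8): 8+5=13 → N
F(5): 5+5=10 → K
Q(16): 16+5=21 → V
S(18): 18+5=23 → X
U(20): 20+5=25 → Z

XKCKNKVXZ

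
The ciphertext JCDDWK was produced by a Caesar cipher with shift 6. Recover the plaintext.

DWXXQE

J(9): 9−6=3 → D
C(2): 2−6=-4≡22 → W
D(3): 3−6=-3≡23 → X
D(3): 3−6=-3≡23 → X
W(22): 22−6=16 → Q
K(10): 10−6=4 → E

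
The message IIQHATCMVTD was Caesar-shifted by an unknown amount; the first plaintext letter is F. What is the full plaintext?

From the crib: I(8)−F(5)=3, so the shift is 3.
Subtract 3 from each ciphertext letter:
I(8): 8−3=5 → F
I(8): 8−3=5 → F
Q(16): 16−3=13 → N
H(7): 7−3=4 → E
A(0): 0−3=-3≡23 → X
T(19): 19−3=16 → Q
C(2): 2−3=-1≡25 → Z
M(12): 12−3=9 → J
V(21): 21−3=18 → S
T(19): 19−3=16 → Q
D(3): 3−3=0 → A

FFNEXQZJSQA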